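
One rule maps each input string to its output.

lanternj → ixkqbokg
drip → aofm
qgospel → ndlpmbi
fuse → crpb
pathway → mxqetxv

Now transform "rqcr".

What's happening: shift every letter 3 places backward in the alphabet (wrapping around).
On "rqcr" that produces "onzo".

onzo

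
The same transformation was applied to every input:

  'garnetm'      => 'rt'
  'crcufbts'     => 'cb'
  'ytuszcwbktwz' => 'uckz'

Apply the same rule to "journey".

ue

Each output is the input with this applied: keep one character in every 3, starting at position 3 (positions 3rd, 6th, 9th, ...).
On "journey" that produces "ue".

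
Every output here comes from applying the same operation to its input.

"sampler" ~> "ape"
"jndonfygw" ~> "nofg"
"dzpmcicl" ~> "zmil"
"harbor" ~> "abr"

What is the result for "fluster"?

lse

What's happening: keep every other character starting from the second (positions 2nd, 4th, 6th, ...).
So "fluster" becomes "lse".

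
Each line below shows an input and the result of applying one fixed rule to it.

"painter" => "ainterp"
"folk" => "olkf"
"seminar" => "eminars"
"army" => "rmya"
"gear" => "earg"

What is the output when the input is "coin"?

Rule — move the first character to the end.
Applying that to "coin" gives "oinc".

oinc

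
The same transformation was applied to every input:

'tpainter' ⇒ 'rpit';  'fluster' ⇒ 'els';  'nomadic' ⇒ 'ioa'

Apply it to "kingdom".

oig

In each case the input is transformed by: keep every other character starting from the second (positions 2nd, 4th, 6th, ...), then move the last character to the front.
Working it through for "kingdom": intermediate "igo", final "oig".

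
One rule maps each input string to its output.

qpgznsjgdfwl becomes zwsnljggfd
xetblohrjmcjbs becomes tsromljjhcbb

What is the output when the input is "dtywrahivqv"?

The transformation: delete the first 2 characters, then sort the characters into reverse alphabetical order.
"dtywrahivqv" → "ywrahivqv" → "ywvvrqiha".

ywvvrqiha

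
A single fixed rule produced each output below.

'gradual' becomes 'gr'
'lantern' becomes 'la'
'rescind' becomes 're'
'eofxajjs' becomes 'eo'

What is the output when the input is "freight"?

The rule is to keep only the first 2 characters.
Applying that to "freight" gives "fr".

fr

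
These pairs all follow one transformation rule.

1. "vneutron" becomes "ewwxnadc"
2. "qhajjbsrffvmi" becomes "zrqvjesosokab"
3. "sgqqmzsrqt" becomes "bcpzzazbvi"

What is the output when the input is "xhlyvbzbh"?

gqqkuihke

The rule is to take characters alternately from the front and the back (1st, last, 2nd, 2nd-last, ...), then shift every letter 9 places forward in the alphabet (wrapping around).
Doing the same to "xhlyvbzbh": "gqqkuihke".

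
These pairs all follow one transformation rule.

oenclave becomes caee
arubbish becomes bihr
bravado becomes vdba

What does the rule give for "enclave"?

lvec

The transformation: move the first 3 characters to the end (rotate left by 3), then keep every other character starting from the first (positions 1st, 3rd, 5th, ...).
Applying both steps to "enclave": "laveenc", then "lvec".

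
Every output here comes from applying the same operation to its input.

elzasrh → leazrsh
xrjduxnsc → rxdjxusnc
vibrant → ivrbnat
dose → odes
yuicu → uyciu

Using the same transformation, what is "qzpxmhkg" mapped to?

zqxphmgk

The transformation: swap each adjacent pair of characters (1↔2, 3↔4, ...).
Applying that to "qzpxmhkg" gives "zqxphmgk".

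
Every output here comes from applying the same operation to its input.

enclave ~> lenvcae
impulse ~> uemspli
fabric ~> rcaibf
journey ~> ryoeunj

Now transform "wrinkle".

nerlikw

What's happening: take characters alternately from the front and the back (1st, last, 2nd, 2nd-last, ...), then swap the first and last characters.
"wrinkle" → "werlikn" → "nerlikw".
(Check on "impulse": → "iemsplu" → "uemspli" ✓)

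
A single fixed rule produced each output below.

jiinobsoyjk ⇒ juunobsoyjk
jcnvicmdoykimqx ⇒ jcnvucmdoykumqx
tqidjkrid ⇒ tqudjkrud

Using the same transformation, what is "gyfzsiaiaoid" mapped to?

Rule — replace every "i" with "u".
On "gyfzsiaiaoid" that produces "gyfzsuauaoud".

gyfzsuauaoud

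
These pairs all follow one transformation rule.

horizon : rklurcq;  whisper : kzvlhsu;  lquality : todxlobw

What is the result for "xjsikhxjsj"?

malvknmamv

In each case the input is transformed by: shift every letter 3 places forward in the alphabet (wrapping around), then swap each adjacent pair of characters (1↔2, 3↔4, ...).
"xjsikhxjsj" → "amvlnkamvm" → "malvknmamv".
(Check on "horizon": → "krulcrq" → "rklurcq" ✓)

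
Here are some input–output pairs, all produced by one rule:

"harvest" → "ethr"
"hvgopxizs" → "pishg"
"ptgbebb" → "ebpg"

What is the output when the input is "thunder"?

drtu

The pattern: keep every other character starting from the first (positions 1st, 3rd, 5th, ...), then move the first 2 characters to the end (rotate left by 2).
Working it through for "thunder": intermediate "tudr", final "drtu".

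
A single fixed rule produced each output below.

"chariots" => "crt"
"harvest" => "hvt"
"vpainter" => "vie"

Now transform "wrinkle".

The pattern: keep one character in every 3, starting at position 1 (positions 1st, 4th, 7th, ...).
So "wrinkle" becomes "wne".

wne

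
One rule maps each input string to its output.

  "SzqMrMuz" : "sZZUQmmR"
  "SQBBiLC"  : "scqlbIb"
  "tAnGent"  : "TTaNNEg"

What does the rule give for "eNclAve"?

EEnVCaL

Looking at the pairs, the operation is to take characters alternately from the front and the back (1st, last, 2nd, 2nd-last, ...), then flip the case of every letter.
Applying both steps to "eNclAve": "eeNvcAl", then "EEnVCaL".
(Check on "tAnGent": → "ttAnneG" → "TTaNNEg" ✓)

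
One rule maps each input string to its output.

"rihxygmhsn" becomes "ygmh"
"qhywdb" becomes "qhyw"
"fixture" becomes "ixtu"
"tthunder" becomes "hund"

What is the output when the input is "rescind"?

esci

The rule is to move the last 2 characters to the front (rotate right by 2), then keep only the last 4 characters.
Working it through for "rescind": intermediate "ndresci", final "esci".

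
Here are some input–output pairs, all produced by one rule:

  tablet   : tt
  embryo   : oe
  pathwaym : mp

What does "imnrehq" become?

qi

The pattern: move the first character to the end, then keep only the last 2 characters.
Starting from "imnrehq": after the first operation, "mnrehqi"; after the second, "qi".
(Check on "embryo": → "mbryoe" → "oe" ✓)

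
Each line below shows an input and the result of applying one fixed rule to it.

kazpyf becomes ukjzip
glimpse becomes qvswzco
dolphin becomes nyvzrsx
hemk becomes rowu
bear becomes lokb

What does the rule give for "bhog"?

lryq

Rule — shift every letter 10 places forward in the alphabet (wrapping around).
So "bhog" becomes "lryq".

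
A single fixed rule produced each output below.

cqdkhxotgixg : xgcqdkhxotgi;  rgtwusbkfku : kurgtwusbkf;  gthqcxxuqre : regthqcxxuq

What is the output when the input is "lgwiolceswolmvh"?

In each case the input is transformed by: move the last 2 characters to the front (rotate right by 2).
Doing the same to "lgwiolceswolmvh": "vhlgwiolceswolm".

vhlgwiolceswolm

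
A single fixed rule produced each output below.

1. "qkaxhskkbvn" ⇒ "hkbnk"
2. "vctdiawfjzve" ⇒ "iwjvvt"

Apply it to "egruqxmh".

qmer

Each output is the input with this applied: move the first 3 characters to the end (rotate left by 3), then keep every other character starting from the second (positions 2nd, 4th, 6th, ...).
Starting from "egruqxmh": after the first operation, "uqxmhegr"; after the second, "qmer".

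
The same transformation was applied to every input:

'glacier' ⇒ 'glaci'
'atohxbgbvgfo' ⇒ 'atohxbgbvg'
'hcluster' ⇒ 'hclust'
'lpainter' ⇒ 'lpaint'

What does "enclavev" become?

enclav

Looking at the pairs, the operation is to delete the last 2 characters.
On "enclavev" that produces "enclav".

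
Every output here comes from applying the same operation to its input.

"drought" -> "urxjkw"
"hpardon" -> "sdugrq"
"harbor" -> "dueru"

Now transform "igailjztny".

jdlomcwqb

Looking at the pairs, the operation is to delete the first character, then shift every letter 3 places forward in the alphabet (wrapping around).
On "igailjztny": the first step gives "gailjztny", and the second then gives "jdlomcwqb".
(Check on "drought": → "rought" → "urxjkw" ✓)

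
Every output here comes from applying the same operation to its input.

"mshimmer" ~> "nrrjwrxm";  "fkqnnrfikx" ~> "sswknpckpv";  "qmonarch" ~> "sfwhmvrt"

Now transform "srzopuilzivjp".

tuznqenaouxwe

The rule is to shift every letter 5 places forward in the alphabet (wrapping around), then move the first 3 characters to the end (rotate left by 3).
"srzopuilzivjp" → "xwetuznqenaou" → "tuznqenaouxwe".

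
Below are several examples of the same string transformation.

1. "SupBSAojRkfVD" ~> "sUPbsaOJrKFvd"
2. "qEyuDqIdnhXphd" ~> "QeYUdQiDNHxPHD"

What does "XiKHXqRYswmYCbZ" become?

xIkhxQrySWMycBz

Each output is the input with this applied: flip the case of every letter.
Doing the same to "XiKHXqRYswmYCbZ": "xIkhxQrySWMycBz".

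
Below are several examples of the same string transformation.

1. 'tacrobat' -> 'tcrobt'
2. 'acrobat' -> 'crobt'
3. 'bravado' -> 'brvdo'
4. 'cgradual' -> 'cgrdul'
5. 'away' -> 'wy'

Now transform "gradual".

Looking at the pairs, the operation is to remove every "a".
On "gradual" that produces "grdul".

grdul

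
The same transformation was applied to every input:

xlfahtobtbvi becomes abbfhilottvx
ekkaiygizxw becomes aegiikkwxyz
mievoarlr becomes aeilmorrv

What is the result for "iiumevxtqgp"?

The transformation: sort the characters into alphabetical order.
Doing the same to "iiumevxtqgp": "egiimpqtuvx".

egiimpqtuvx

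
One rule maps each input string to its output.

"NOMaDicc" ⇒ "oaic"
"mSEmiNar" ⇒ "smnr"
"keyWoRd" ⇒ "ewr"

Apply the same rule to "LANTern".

The pattern: keep every other character starting from the second (positions 2nd, 4th, 6th, ...), then convert every letter to lowercase.
For "LANTern", step one produces "ATr"; step two turns that into "atr".

atr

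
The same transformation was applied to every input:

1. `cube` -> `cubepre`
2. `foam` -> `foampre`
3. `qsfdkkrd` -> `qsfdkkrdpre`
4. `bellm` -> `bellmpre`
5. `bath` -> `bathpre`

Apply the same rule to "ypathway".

ypathwaypre

Looking at the pairs, the operation is to append "pre".
So "ypathway" becomes "ypathwaypre".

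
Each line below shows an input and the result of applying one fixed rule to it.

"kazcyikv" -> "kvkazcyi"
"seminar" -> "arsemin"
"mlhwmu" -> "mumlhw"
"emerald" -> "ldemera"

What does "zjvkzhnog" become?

ogzjvkzhn

In each case the input is transformed by: move the last 2 characters to the front (rotate right by 2).
"zjvkzhnog" → "ogzjvkzhn".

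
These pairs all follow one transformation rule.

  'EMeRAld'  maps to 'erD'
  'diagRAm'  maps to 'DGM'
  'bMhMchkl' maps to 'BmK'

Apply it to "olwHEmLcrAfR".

In each case the input is transformed by: flip the case of every letter, then keep one character in every 3, starting at position 1 (positions 1st, 4th, 7th, ...).
For "olwHEmLcrAfR", step one produces "OLWheMlCRaFr"; step two turns that into "Ohla".

Ohla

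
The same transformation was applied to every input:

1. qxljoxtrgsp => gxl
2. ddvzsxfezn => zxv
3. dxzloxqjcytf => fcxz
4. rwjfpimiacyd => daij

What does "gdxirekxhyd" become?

Rule — keep one character in every 3, starting at position 3 (positions 3rd, 6th, 9th, ...), then reverse the string.
For "gdxirekxhyd", step one produces "xeh"; step two turns that into "hex".

hex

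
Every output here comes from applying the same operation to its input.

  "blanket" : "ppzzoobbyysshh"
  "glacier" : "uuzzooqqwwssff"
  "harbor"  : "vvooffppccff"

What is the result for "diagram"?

In each case the input is transformed by: double every character, then shift every letter 12 places backward in the alphabet (wrapping around).
Applying both steps to "diagram": "ddiiaaggrraamm", then "rrwwoouuffooaa".

rrwwoouuffooaa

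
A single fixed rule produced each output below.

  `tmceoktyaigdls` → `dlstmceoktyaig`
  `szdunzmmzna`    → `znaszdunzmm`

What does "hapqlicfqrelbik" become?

bikhapqlicfqrel

The transformation: move the last 3 characters to the front (rotate right by 3).
For "hapqlicfqrelbik" the result is "bikhapqlicfqrel".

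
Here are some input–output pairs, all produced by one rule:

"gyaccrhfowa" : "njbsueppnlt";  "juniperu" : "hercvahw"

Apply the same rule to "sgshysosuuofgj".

What's happening: reverse the string, then shift every letter 13 places forward in the alphabet (wrapping around) — i.e. ROT13.
Starting from "sgshysosuuofgj": after the first operation, "jgfouusosyhsgs"; after the second, "wtsbhhfbfluftf".

wtsbhhfbfluftf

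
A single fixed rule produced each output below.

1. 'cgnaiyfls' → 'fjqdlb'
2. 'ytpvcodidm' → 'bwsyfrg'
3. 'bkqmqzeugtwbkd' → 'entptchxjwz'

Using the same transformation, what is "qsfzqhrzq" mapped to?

tvictk

Looking at the pairs, the operation is to shift every letter 3 places forward in the alphabet (wrapping around), then delete the last 3 characters.
For "qsfzqhrzq", step one produces "tvictkuct"; step two turns that into "tvictk".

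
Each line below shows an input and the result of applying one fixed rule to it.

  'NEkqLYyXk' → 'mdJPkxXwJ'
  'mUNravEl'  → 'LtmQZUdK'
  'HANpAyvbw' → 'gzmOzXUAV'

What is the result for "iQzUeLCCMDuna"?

HpYtDkbblcTMZ

In each case the input is transformed by: flip the case of every letter, then shift every letter 1 place backward in the alphabet (wrapping around).
Working it through for "iQzUeLCCMDuna": intermediate "IqZuElccmdUNA", final "HpYtDkbblcTMZ".
(Check on "HANpAyvbw": → "hanPaYVBW" → "gzmOzXUAV" ✓)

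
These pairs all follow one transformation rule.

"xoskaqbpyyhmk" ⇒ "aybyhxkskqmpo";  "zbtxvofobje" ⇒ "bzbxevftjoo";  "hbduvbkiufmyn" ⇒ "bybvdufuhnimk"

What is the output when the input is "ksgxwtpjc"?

The transformation: sort the characters into alphabetical order, then take characters alternately from the front and the back (1st, last, 2nd, 2nd-last, ...).
For "ksgxwtpjc", step one produces "cgjkpstwx"; step two turns that into "cxgwjtksp".

cxgwjtksp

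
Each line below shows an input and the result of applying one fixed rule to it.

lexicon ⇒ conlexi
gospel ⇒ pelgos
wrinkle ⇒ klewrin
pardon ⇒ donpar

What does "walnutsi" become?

tsiwalnu

Looking at the pairs, the operation is to move the last 3 characters to the front (rotate right by 3).
For "walnutsi" the result is "tsiwalnu".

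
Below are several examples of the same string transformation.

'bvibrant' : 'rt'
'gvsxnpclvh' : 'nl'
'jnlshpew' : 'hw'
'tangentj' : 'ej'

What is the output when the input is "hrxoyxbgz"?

Each output is the input with this applied: keep one character in every 3, starting at position 2 (positions 2nd, 5th, 8th, ...), then delete the first character.
On "hrxoyxbgz" that produces "yg".

yg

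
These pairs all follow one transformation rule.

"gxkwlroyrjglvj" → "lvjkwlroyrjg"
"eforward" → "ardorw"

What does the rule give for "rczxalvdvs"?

Each output is the input with this applied: delete the first 2 characters, then move the last 3 characters to the front (rotate right by 3).
For "rczxalvdvs", step one produces "zxalvdvs"; step two turns that into "dvszxalv".

dvszxalv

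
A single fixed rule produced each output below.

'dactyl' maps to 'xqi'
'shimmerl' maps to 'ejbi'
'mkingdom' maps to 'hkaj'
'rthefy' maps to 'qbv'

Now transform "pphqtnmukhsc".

mnkrez

Rule — shift every letter 3 places backward in the alphabet (wrapping around), then keep every other character starting from the second (positions 2nd, 4th, 6th, ...).
On "pphqtnmukhsc": the first step gives "mmenqkjrhepz", and the second then gives "mnkrez".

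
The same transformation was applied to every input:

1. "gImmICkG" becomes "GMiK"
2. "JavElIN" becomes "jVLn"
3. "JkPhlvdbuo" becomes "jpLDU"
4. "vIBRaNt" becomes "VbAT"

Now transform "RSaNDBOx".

What's happening: keep every other character starting from the first (positions 1st, 3rd, 5th, ...), then flip the case of every letter.
For "RSaNDBOx", step one produces "RaDO"; step two turns that into "rAdo".
(Check on "JavElIN": → "JvlN" → "jVLn" ✓)

rAdo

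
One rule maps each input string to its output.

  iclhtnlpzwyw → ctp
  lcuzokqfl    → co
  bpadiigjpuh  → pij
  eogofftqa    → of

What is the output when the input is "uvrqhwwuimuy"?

vhu

Rule — delete the last 2 characters, then keep one character in every 3, starting at position 2 (positions 2nd, 5th, 8th, ...).
"uvrqhwwuimuy" → "uvrqhwwuim" → "vhu".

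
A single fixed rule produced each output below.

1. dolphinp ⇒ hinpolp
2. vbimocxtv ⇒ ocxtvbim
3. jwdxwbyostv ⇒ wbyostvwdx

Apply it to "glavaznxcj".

aznxcjlav

The rule is to delete the first character, then move the first 3 characters to the end (rotate left by 3).
Applying both steps to "glavaznxcj": "lavaznxcj", then "aznxcjlav".
(Check on "vbimocxtv": → "bimocxtv" → "ocxtvbim" ✓)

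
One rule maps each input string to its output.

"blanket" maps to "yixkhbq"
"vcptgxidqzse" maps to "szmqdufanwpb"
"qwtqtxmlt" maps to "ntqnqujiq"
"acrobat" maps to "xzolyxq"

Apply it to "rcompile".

ozljmfib

The pattern: shift every letter 3 places backward in the alphabet (wrapping around).
Doing the same to "rcompile": "ozljmfib".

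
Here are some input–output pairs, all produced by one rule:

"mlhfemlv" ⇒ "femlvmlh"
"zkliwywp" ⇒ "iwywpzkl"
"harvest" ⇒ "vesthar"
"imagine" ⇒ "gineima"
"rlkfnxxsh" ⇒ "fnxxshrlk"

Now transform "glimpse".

In each case the input is transformed by: move the first 3 characters to the end (rotate left by 3).
On "glimpse" that produces "mpsegli".

mpsegli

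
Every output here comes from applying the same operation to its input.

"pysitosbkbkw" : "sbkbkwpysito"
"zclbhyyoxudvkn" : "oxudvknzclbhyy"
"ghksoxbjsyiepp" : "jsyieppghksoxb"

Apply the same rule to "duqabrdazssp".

dazsspduqabr

The pattern: swap the front and back halves of the string.
"duqabrdazssp" → "dazsspduqabr".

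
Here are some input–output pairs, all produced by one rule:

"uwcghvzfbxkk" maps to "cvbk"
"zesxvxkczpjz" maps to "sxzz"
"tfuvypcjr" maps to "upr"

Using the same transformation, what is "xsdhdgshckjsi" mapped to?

Rule — keep one character in every 3, starting at position 3 (positions 3rd, 6th, 9th, ...).
Doing the same to "xsdhdgshckjsi": "dgcs".

dgcs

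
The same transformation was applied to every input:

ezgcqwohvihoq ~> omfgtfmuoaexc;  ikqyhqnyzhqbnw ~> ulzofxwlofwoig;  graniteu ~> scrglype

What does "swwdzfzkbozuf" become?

dsxmzixdxbuuq

Each output is the input with this applied: shift every letter 2 places backward in the alphabet (wrapping around), then reverse the string.
Working it through for "swwdzfzkbozuf": intermediate "quubxdxizmxsd", final "dsxmzixdxbuuq".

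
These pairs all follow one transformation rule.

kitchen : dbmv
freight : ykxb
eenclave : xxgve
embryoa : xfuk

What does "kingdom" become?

The rule is to delete the last 3 characters, then shift every letter 7 places backward in the alphabet (wrapping around).
"kingdom" → "king" → "dbgz".

dbgz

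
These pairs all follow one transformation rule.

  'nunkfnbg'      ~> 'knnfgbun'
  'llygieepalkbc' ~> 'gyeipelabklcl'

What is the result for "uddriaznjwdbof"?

rdainzwjbdfodu

Looking at the pairs, the operation is to move the first 2 characters to the end (rotate left by 2), then swap each adjacent pair of characters (1↔2, 3↔4, ...).
Starting from "uddriaznjwdbof": after the first operation, "driaznjwdbofud"; after the second, "rdainzwjbdfodu".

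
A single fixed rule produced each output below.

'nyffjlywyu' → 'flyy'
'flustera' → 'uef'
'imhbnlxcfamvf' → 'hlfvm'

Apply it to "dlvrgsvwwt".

Looking at the pairs, the operation is to move the first 2 characters to the end (rotate left by 2), then keep one character in every 3, starting at position 1 (positions 1st, 4th, 7th, ...).
On "dlvrgsvwwt": the first step gives "vrgsvwwtdl", and the second then gives "vswl".

vswl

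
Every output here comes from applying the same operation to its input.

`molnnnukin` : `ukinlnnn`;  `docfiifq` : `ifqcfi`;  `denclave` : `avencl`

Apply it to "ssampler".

Rule — delete the first 2 characters, then swap the front and back halves of the string.
On "ssampler": the first step gives "ampler", and the second then gives "leramp".

leramp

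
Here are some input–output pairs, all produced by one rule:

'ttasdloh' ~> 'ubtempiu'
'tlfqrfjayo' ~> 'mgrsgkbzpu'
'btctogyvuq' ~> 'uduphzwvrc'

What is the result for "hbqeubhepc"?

The pattern: move the first character to the end, then shift every letter 1 place forward in the alphabet (wrapping around).
"hbqeubhepc" → "bqeubhepch" → "crfvcifqdi".
(Check on "btctogyvuq": → "tctogyvuqb" → "uduphzwvrc" ✓)

crfvcifqdi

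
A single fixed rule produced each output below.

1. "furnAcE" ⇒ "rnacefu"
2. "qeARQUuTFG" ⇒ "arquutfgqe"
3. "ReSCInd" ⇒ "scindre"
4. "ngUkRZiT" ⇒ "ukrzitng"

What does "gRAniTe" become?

anitegr

Each output is the input with this applied: move the first 2 characters to the end (rotate left by 2), then convert every letter to lowercase.
"gRAniTe" → "AniTegR" → "anitegr".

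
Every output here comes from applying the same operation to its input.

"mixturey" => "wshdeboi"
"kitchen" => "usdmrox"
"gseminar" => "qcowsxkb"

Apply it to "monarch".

wyxkbmr

Rule — shift every letter 10 places forward in the alphabet (wrapping around).
So "monarch" becomes "wyxkbmr".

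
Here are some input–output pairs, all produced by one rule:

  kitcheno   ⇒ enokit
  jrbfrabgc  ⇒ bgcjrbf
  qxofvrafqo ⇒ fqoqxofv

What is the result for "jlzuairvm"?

Each output is the input with this applied: move the last 3 characters to the front (rotate right by 3), then delete the last 2 characters.
"jlzuairvm" → "rvmjlzu".
(Check on "qxofvrafqo": → "fqoqxofvra" → "fqoqxofv" ✓)

rvmjlzu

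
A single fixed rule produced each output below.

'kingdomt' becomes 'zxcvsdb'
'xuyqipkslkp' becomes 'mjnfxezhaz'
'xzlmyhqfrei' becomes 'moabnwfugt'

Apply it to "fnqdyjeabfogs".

ucfsnytpqudv

The pattern: shift every letter 11 places backward in the alphabet (wrapping around), then delete the last character.
Applying that to "fnqdyjeabfogs" gives "ucfsnytpqudv".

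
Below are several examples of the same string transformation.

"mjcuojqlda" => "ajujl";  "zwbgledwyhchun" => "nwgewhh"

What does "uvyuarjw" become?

The rule is to move the last character to the front, then keep every other character starting from the first (positions 1st, 3rd, 5th, ...).
For "uvyuarjw", step one produces "wuvyuarj"; step two turns that into "wvur".

wvur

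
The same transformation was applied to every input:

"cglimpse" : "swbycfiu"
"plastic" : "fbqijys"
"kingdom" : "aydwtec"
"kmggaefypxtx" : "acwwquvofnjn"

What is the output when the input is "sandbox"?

In each case the input is transformed by: shift every letter 10 places backward in the alphabet (wrapping around).
Doing the same to "sandbox": "iqdtren".

iqdtren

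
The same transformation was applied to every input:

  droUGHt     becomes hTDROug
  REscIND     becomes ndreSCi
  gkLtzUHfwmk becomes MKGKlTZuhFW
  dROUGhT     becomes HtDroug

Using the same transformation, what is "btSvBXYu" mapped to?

yUBTsVbx

The transformation: flip the case of every letter, then move the last 2 characters to the front (rotate right by 2).
Applying that to "btSvBXYu" gives "yUBTsVbx".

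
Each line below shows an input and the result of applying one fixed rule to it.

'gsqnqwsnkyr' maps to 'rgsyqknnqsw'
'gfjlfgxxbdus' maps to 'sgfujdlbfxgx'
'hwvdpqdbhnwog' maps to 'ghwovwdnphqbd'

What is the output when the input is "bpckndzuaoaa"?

The pattern: swap the first and last characters, then take characters alternately from the front and the back (1st, last, 2nd, 2nd-last, ...).
Working it through for "bpckndzuaoaa": intermediate "apckndzuaoab", final "abpacokanudz".
(Check on "hwvdpqdbhnwog": → "gwvdpqdbhnwoh" → "ghwovwdnphqbd" ✓)

abpacokanudz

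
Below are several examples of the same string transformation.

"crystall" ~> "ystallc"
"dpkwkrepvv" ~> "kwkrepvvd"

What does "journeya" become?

The rule is to move the first character to the end, then delete the first character.
For "journeya", step one produces "ourneyaj"; step two turns that into "urneyaj".

urneyaj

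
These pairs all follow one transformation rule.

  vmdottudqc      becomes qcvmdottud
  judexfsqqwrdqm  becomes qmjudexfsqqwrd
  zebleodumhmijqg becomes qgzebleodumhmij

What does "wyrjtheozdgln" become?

The pattern: move the last 2 characters to the front (rotate right by 2).
"wyrjtheozdgln" → "lnwyrjtheozdg".

lnwyrjtheozdg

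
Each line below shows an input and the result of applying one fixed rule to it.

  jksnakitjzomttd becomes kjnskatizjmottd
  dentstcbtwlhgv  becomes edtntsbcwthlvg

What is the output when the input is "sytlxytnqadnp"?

The transformation: swap each adjacent pair of characters (1↔2, 3↔4, ...).
"sytlxytnqadnp" → "ysltyxntaqndp".

ysltyxntaqndp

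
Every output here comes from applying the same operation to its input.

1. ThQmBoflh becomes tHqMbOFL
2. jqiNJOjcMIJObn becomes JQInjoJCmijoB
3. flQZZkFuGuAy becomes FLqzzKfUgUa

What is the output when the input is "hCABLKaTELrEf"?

In each case the input is transformed by: delete the last character, then flip the case of every letter.
Applying both steps to "hCABLKaTELrEf": "hCABLKaTELrE", then "HcablkAtelRe".

HcablkAtelRe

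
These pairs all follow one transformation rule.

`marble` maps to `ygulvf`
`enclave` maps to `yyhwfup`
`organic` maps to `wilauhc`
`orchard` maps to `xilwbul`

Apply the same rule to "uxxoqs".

morrik

Rule — move the last character to the front, then shift every letter 6 places backward in the alphabet (wrapping around).
For "uxxoqs" the result is "morrik".
(Check on "marble": → "emarbl" → "ygulvf" ✓)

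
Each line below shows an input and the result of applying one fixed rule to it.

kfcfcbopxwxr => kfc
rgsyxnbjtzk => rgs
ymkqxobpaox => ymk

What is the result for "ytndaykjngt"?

ytn

What's happening: keep only the first 3 characters.
Applying that to "ytndaykjngt" gives "ytn".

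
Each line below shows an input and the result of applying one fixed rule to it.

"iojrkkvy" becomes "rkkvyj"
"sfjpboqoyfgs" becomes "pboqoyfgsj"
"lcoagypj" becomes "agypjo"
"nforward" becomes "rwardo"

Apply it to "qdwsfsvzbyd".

The transformation: delete the first 2 characters, then move the first character to the end.
Working it through for "qdwsfsvzbyd": intermediate "wsfsvzbyd", final "sfsvzbydw".

sfsvzbydw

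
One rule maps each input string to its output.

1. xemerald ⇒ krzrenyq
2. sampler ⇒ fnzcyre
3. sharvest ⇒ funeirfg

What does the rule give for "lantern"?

The rule is to shift every letter 13 places forward in the alphabet (wrapping around) — i.e. ROT13.
So "lantern" becomes "ynagrea".

ynagrea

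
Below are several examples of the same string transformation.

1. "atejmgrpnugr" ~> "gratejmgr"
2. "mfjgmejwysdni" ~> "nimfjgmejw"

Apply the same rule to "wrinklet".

etwri

Rule — move the last 2 characters to the front (rotate right by 2), then delete the last 3 characters.
Applying that to "wrinklet" gives "etwri".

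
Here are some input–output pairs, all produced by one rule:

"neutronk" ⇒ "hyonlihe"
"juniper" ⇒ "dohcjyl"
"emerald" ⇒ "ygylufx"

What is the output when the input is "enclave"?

Each output is the input with this applied: shift every letter 6 places backward in the alphabet (wrapping around).
"enclave" → "yhwfupy".

yhwfupy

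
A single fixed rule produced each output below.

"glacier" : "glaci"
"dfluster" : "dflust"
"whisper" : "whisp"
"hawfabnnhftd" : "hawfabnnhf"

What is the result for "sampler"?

The transformation: delete the last 2 characters.
For "sampler" the result is "sampl".

sampl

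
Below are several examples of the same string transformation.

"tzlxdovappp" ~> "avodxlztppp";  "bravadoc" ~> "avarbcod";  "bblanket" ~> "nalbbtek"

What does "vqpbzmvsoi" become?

vmzbpqvios

The rule is to move the last 3 characters to the front (rotate right by 3), then reverse the string.
"vqpbzmvsoi" → "vmzbpqvios".
(Check on "bravadoc": → "docbrava" → "avarbcod" ✓)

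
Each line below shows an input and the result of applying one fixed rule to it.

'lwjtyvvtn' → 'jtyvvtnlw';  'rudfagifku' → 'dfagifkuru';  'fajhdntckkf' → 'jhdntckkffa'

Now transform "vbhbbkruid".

The rule is to move the first 2 characters to the end (rotate left by 2).
Applying that to "vbhbbkruid" gives "hbbkruidvb".

hbbkruidvb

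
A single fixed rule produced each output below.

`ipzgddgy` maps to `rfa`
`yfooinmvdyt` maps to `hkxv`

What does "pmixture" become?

The rule is to keep one character in every 3, starting at position 2 (positions 2nd, 5th, 8th, ...), then shift every letter 2 places forward in the alphabet (wrapping around).
Starting from "pmixture": after the first operation, "mte"; after the second, "ovg".

ovg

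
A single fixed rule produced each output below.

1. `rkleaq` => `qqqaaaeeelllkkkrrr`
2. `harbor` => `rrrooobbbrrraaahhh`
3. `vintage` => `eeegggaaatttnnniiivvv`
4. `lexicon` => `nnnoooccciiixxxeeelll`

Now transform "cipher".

rrreeehhhpppiiiccc

In each case the input is transformed by: repeat every character 3 times, then reverse the string.
On "cipher": the first step gives "ccciiippphhheeerrr", and the second then gives "rrreeehhhpppiiiccc".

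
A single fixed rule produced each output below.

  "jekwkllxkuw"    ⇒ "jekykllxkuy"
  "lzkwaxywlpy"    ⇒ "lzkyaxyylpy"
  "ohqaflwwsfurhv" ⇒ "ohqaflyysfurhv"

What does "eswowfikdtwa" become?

Each output is the input with this applied: replace every "w" with "y".
Applying that to "eswowfikdtwa" gives "esyoyfikdtya".

esyoyfikdtya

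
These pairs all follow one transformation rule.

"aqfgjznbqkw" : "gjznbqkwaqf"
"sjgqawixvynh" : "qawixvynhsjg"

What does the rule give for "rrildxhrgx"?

Rule — move the first 3 characters to the end (rotate left by 3).
Doing the same to "rrildxhrgx": "ldxhrgxrri".

ldxhrgxrri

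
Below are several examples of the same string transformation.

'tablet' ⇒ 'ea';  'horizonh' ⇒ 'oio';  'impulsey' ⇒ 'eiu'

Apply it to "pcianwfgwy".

ia

Each output is the input with this applied: move the last 2 characters to the front (rotate right by 2), then keep only the vowels.
"pcianwfgwy" → "wypcianwfg" → "ia".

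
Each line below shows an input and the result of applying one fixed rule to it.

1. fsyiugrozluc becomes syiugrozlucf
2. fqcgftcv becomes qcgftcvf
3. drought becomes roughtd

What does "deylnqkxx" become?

eylnqkxxd

The transformation: move the first character to the end.
For "deylnqkxx" the result is "eylnqkxxd".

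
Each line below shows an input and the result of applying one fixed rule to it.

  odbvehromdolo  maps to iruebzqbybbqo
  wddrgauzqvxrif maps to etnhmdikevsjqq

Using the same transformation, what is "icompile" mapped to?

zcvyrvpb

The pattern: move the first 3 characters to the end (rotate left by 3), then shift every letter 13 places forward in the alphabet (wrapping around) — i.e. ROT13.
Starting from "icompile": after the first operation, "mpileico"; after the second, "zcvyrvpb".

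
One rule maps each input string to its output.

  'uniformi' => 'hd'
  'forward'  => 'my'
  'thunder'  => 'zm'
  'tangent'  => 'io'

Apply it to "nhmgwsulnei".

zd

Each output is the input with this applied: shift every letter 5 places backward in the alphabet (wrapping around), then keep only the last 2 characters.
On "nhmgwsulnei" that produces "zd".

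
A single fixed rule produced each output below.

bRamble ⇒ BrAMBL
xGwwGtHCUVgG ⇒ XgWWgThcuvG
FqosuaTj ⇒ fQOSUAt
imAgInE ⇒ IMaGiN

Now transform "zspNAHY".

ZSPnah

The transformation: delete the last character, then flip the case of every letter.
Working it through for "zspNAHY": intermediate "zspNAH", final "ZSPnah".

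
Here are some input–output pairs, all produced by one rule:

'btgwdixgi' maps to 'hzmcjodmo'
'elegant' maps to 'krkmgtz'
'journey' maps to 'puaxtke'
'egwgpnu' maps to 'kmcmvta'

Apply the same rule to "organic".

uxmgtoi

The rule is to shift every letter 6 places forward in the alphabet (wrapping around).
So "organic" becomes "uxmgtoi".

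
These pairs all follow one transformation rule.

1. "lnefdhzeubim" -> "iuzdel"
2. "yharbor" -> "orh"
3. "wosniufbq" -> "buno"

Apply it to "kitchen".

In each case the input is transformed by: reverse the string, then keep every other character starting from the second (positions 2nd, 4th, 6th, ...).
On "kitchen": the first step gives "nehctik", and the second then gives "eci".

eci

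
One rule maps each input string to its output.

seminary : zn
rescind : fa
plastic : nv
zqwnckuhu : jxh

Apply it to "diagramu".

Rule — keep one character in every 3, starting at position 3 (positions 3rd, 6th, 9th, ...), then shift every letter 13 places forward in the alphabet (wrapping around) — i.e. ROT13.
Starting from "diagramu": after the first operation, "aa"; after the second, "nn".
(Check on "zqwnckuhu": → "wku" → "jxh" ✓)

nn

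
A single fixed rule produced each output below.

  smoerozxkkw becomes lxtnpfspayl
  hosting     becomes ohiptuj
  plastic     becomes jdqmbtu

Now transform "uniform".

snvojgp

Looking at the pairs, the operation is to move the last 2 characters to the front (rotate right by 2), then shift every letter 1 place forward in the alphabet (wrapping around).
On "uniform": the first step gives "rmunifo", and the second then gives "snvojgp".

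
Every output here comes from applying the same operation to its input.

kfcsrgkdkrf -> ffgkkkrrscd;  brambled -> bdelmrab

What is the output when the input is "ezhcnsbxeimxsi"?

eehiimnssxxzbc

The rule is to sort the characters into alphabetical order, then move the first 2 characters to the end (rotate left by 2).
Working it through for "ezhcnsbxeimxsi": intermediate "bceehiimnssxxz", final "eehiimnssxxzbc".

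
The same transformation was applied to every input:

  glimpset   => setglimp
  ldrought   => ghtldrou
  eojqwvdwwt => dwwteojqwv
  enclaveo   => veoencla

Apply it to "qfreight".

The transformation: move the first character to the end, then swap the front and back halves of the string.
Starting from "qfreight": after the first operation, "freightq"; after the second, "ghtqfrei".

ghtqfrei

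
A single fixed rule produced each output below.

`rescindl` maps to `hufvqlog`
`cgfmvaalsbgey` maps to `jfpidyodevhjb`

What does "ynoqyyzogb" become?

In each case the input is transformed by: swap each adjacent pair of characters (1↔2, 3↔4, ...), then shift every letter 3 places forward in the alphabet (wrapping around).
Starting from "ynoqyyzogb": after the first operation, "nyqoyyozbg"; after the second, "qbtrbbrcej".

qbtrbbrcej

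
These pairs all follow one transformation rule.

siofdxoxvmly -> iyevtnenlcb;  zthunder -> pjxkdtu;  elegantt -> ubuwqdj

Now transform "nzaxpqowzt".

Rule — shift every letter 10 places backward in the alphabet (wrapping around), then delete the last character.
Working it through for "nzaxpqowzt": intermediate "dpqnfgempj", final "dpqnfgemp".

dpqnfgemp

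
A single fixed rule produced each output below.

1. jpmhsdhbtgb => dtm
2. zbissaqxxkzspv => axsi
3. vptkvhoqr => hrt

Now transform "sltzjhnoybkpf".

hypt

What's happening: keep one character in every 3, starting at position 3 (positions 3rd, 6th, 9th, ...), then move the first character to the end.
Applying both steps to "sltzjhnoybkpf": "thyp", then "hypt".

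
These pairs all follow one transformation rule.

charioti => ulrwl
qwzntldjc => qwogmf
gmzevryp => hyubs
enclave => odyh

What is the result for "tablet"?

Rule — shift every letter 3 places forward in the alphabet (wrapping around), then delete the first 3 characters.
"tablet" → "wdeohw" → "ohw".
(Check on "enclave": → "hqfodyh" → "odyh" ✓)

ohw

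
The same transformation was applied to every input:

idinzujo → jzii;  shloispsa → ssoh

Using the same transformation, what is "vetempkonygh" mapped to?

gnkmtv

In each case the input is transformed by: reverse the string, then keep every other character starting from the second (positions 2nd, 4th, 6th, ...).
For "vetempkonygh", step one produces "hgynokpmetev"; step two turns that into "gnkmtv".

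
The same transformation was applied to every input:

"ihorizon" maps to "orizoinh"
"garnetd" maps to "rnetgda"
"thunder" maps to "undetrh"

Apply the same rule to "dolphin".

In each case the input is transformed by: swap the first and last characters, then move the first 2 characters to the end (rotate left by 2).
On "dolphin" that produces "lphidno".
(Check on "garnetd": → "darnetg" → "rnetgda" ✓)

lphidno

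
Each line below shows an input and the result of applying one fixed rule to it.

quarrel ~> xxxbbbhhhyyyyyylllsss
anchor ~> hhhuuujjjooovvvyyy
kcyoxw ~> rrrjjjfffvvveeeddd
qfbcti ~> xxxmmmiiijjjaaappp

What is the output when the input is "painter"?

In each case the input is transformed by: repeat every character 3 times, then shift every letter 7 places forward in the alphabet (wrapping around).
Applying both steps to "painter": "pppaaaiiinnnttteeerrr", then "wwwhhhpppuuuaaalllyyy".
(Check on "quarrel": → "qqquuuaaarrrrrreeelll" → "xxxbbbhhhyyyyyylllsss" ✓)

wwwhhhpppuuuaaalllyyy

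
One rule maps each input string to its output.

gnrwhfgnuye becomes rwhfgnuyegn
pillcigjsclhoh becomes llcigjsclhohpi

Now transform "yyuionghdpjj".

What's happening: move the first 2 characters to the end (rotate left by 2).
Doing the same to "yyuionghdpjj": "uionghdpjjyy".

uionghdpjjyy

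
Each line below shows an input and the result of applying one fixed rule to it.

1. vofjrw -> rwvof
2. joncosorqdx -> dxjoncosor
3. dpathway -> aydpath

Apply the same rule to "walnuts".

tswaln

In each case the input is transformed by: move the last 3 characters to the front (rotate right by 3), then delete the first character.
Working it through for "walnuts": intermediate "utswaln", final "tswaln".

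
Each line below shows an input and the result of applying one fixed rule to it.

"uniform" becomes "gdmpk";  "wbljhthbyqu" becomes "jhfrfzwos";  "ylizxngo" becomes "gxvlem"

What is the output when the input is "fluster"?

sqrcp

Looking at the pairs, the operation is to shift every letter 2 places backward in the alphabet (wrapping around), then delete the first 2 characters.
Applying that to "fluster" gives "sqrcp".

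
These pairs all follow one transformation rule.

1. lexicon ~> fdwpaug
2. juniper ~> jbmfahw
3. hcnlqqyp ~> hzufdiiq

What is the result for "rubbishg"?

yjmttakz

Looking at the pairs, the operation is to move the last character to the front, then shift every letter 8 places backward in the alphabet (wrapping around).
Starting from "rubbishg": after the first operation, "grubbish"; after the second, "yjmttakz".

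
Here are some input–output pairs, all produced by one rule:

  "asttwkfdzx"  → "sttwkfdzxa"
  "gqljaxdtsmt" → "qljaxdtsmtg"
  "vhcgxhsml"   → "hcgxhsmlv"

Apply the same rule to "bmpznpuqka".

mpznpuqkab

Rule — move the first character to the end.
Doing the same to "bmpznpuqka": "mpznpuqkab".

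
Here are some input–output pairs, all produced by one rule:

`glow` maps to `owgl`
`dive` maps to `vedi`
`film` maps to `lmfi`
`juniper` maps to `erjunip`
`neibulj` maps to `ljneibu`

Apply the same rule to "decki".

kidec

The pattern: move the last 2 characters to the front (rotate right by 2).
Applying that to "decki" gives "kidec".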